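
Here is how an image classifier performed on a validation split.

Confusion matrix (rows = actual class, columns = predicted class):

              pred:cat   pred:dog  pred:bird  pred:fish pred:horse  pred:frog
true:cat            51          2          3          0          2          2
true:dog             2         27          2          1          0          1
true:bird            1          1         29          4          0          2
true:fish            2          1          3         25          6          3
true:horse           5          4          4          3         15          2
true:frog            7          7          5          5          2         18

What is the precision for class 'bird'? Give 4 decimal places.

0.6304

Treat 'bird' as positive and all other classes as negative.
precision = TP/(TP+FP).
bird: TP=29, FP=3+2+3+4+5=17 → 29/46 = 0.63043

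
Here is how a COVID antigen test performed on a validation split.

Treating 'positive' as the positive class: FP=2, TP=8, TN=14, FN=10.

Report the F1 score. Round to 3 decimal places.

Precision = TP/(TP+FP) = 8/10 = 0.8000
Recall = TP/(TP+FN) = 8/18 = 0.4444
F1 = 2·TP/(2·TP+FP+FN) = 16/28 = 0.571

0.571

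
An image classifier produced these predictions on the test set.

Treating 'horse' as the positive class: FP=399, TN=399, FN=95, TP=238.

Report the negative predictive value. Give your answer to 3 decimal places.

0.808

NPV = TN/(TN+FN) = 399/(399+95) = 0.808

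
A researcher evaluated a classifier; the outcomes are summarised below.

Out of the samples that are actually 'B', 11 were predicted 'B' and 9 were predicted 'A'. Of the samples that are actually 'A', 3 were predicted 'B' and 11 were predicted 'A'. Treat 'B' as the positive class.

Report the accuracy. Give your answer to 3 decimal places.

0.647

Accuracy = (TP+TN)/N = (11+11)/34 = 0.647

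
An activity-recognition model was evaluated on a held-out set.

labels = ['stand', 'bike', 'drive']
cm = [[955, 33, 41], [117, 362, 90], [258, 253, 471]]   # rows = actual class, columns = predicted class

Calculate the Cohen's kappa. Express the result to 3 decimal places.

0.528

Observed agreement pₒ = trace/N = 1788/2580 = 0.6930
Expected agreement pₑ = Σ (rowᵢ·colᵢ)/N² = (1029·1330 + 569·648 + 982·602)/2580² = 0.3498
κ = (pₒ − pₑ)/(1 − pₑ) = (0.6930 − 0.3498)/(1 − 0.3498) = 0.528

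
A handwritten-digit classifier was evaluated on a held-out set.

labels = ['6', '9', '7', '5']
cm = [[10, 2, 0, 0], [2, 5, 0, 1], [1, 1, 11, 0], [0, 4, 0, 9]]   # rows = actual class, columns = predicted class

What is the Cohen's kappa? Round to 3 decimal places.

Observed agreement pₒ = trace/N = 35/46 = 0.7609
Expected agreement pₑ = Σ (rowᵢ·colᵢ)/N² = (12·13 + 8·12 + 13·11 + 13·10)/46² = 0.2481
κ = (pₒ − pₑ)/(1 − pₑ) = (0.7609 − 0.2481)/(1 − 0.2481) = 0.682

0.682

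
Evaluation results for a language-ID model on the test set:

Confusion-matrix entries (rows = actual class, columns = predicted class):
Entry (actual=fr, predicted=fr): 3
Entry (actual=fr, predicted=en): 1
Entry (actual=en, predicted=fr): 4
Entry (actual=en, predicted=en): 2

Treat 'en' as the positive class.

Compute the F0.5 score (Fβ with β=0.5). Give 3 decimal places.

0.556

Fβ = (1+β²)·TP / ((1+β²)·TP + β²·FN + FP), with β²=1/4
= 1.25·2 / (1.25·2 + 0.25·4 + 1) = 0.556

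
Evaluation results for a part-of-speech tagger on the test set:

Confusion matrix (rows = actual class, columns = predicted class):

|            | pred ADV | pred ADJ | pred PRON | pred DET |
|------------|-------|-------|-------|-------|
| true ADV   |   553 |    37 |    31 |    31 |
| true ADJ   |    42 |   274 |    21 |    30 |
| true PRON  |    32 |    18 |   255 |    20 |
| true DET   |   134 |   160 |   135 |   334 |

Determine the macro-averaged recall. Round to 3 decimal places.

0.704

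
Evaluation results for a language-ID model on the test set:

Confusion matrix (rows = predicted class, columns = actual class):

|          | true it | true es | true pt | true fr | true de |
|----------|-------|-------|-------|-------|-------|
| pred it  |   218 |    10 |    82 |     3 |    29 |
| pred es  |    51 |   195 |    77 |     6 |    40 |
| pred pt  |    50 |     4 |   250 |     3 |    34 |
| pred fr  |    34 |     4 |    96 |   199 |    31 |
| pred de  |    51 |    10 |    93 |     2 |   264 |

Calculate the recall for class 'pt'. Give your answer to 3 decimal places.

0.418

One-vs-rest for 'pt': TP = diagonal; FP = other classes predicted 'pt'; FN = 'pt' predicted as other.
recall = TP/(TP+FN).
pt: TP=250, FN=82+77+96+93=348 → 250/598 = 0.4181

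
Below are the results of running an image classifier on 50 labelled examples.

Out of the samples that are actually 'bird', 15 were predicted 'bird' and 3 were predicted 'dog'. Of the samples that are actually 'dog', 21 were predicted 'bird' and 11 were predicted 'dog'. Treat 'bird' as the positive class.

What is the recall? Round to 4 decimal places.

0.8333

Recall = TP/(TP+FN) = 15/(15+3) = 15/18 = 0.8333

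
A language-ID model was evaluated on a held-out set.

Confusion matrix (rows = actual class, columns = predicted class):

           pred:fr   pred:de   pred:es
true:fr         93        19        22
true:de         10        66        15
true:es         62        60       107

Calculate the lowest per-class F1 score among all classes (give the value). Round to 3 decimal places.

0.559

Per-class F1 score (2·TP/(2·TP+FP+FN)):
  fr: TP=93, FP=10+62=72, FN=19+22=41 → 186/299 = 0.6221
  de: TP=66, FP=19+60=79, FN=10+15=25 → 132/236 = 0.5593
  es: TP=107, FP=22+15=37, FN=62+60=122 → 214/373 = 0.5737
Lowest is class 'de' with F1 score = 0.559.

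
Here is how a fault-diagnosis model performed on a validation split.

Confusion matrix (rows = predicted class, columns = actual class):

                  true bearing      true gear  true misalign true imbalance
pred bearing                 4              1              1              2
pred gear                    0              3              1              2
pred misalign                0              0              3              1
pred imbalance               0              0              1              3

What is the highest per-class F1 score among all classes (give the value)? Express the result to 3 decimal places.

0.667

Per-class F1 score (2·TP/(2·TP+FP+FN)):
  bearing: TP=4, FP=1+1+2=4, FN=0+0+0=0 → 8/12 = 0.6667
  gear: TP=3, FP=0+1+2=3, FN=1+0+0=1 → 6/10 = 0.6000
  misalign: TP=3, FP=0+0+1=1, FN=1+1+1=3 → 6/10 = 0.6000
  imbalance: TP=3, FP=0+0+1=1, FN=2+2+1=5 → 6/12 = 0.5000
Highest is class 'bearing' with F1 score = 0.667.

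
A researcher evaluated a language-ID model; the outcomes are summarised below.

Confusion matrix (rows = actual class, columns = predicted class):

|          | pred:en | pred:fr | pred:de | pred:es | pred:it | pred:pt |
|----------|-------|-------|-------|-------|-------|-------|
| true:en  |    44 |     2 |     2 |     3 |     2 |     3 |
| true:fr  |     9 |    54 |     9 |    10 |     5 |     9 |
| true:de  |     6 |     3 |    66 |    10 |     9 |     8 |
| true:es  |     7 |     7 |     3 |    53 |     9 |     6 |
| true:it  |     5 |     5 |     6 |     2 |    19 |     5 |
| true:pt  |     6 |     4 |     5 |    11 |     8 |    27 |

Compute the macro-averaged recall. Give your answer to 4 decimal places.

Per-class recall (TP/(TP+FN)):
  en: TP=44, FN=2+2+3+2+3=12 → 44/56 = 0.78571
  fr: TP=54, FN=9+9+10+5+9=42 → 54/96 = 0.56250
  de: TP=66, FN=6+3+10+9+8=36 → 66/102 = 0.64706
  es: TP=53, FN=7+7+3+9+6=32 → 53/85 = 0.62353
  it: TP=19, FN=5+5+6+2+5=23 → 19/42 = 0.45238
  pt: TP=27, FN=6+4+5+11+8=34 → 27/61 = 0.44262
Macro-recall = mean = (0.78571 + 0.56250 + 0.64706 + 0.62353 + 0.45238 + 0.44262) / 6 = 0.5856

0.5856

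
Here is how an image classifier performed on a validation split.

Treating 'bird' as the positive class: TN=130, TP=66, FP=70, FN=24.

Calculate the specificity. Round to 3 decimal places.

0.650

Specificity = TN/(TN+FP) = 130/(130+70) = 0.650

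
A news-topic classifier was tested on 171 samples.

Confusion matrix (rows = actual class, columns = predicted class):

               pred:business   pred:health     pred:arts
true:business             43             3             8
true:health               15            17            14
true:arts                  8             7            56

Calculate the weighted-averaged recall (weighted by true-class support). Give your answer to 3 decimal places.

Per-class recall (TP/(TP+FN)):
  business: TP=43, FN=3+8=11 → 43/54 = 0.7963
  health: TP=17, FN=15+14=29 → 17/46 = 0.3696
  arts: TP=56, FN=8+7=15 → 56/71 = 0.7887
Weighted-recall = Σ (supportᵢ/N)·recallᵢ with N=171: (54/171)·0.7963 + (46/171)·0.3696 + (71/171)·0.7887 = 0.678

0.678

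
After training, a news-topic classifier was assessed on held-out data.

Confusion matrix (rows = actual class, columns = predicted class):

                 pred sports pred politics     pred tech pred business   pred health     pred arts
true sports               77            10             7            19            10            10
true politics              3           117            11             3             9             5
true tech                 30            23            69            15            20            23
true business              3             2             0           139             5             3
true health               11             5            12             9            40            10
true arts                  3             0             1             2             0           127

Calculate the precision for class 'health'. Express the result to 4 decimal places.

0.4762

precision = TP/(TP+FP).
health: TP=40, FP=10+9+20+5+0=44 → 40/84 = 0.47619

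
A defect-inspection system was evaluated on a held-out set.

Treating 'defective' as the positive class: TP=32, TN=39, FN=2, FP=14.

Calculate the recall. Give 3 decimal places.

0.941

Recall = TP/(TP+FN) = 32/(32+2) = 32/34 = 0.941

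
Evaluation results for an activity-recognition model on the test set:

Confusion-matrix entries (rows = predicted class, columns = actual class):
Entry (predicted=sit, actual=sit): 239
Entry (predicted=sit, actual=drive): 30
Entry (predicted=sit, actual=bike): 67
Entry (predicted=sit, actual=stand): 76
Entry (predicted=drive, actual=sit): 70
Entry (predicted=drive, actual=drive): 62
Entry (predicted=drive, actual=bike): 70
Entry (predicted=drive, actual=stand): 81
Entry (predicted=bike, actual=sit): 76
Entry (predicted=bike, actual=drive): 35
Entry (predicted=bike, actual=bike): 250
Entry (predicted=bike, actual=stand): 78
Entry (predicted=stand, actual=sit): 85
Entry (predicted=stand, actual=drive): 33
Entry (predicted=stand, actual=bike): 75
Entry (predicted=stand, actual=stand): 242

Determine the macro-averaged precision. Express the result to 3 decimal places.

0.481

Per-class precision (TP/(TP+FP)):
  sit: TP=239, FP=30+67+76=173 → 239/412 = 0.5801
  drive: TP=62, FP=70+70+81=221 → 62/283 = 0.2191
  bike: TP=250, FP=76+35+78=189 → 250/439 = 0.5695
  stand: TP=242, FP=85+33+75=193 → 242/435 = 0.5563
Macro-precision = mean = (0.5801 + 0.2191 + 0.5695 + 0.5563) / 4 = 0.481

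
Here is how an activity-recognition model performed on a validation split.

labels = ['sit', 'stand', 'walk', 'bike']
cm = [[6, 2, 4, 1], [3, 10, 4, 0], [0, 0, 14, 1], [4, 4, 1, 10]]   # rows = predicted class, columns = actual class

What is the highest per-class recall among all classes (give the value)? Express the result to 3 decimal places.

0.833

Per-class recall (TP/(TP+FN)):
  sit: TP=6, FN=3+0+4=7 → 6/13 = 0.4615
  stand: TP=10, FN=2+0+4=6 → 10/16 = 0.6250
  walk: TP=14, FN=4+4+1=9 → 14/23 = 0.6087
  bike: TP=10, FN=1+0+1=2 → 10/12 = 0.8333
Highest is class 'bike' with recall = 0.833.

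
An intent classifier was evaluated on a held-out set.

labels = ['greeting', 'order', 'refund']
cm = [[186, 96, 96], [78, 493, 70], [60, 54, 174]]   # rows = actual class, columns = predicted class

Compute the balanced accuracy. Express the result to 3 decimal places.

0.622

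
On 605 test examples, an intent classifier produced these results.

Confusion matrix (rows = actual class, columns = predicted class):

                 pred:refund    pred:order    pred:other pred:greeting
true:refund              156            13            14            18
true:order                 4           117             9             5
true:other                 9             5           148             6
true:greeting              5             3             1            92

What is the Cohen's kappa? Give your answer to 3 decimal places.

Observed agreement pₒ = trace/N = 513/605 = 0.8479
Expected agreement pₑ = Σ (rowᵢ·colᵢ)/N² = (201·174 + 135·138 + 168·172 + 101·121)/605² = 0.2588
κ = (pₒ − pₑ)/(1 − pₑ) = (0.8479 − 0.2588)/(1 − 0.2588) = 0.795

0.795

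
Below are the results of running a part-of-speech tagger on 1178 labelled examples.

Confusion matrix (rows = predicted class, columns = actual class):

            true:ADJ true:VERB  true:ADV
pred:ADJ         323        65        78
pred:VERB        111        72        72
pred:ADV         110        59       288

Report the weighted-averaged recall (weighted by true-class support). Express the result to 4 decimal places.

Per-class recall (TP/(TP+FN)):
  ADJ: TP=323, FN=111+110=221 → 323/544 = 0.59375
  VERB: TP=72, FN=65+59=124 → 72/196 = 0.36735
  ADV: TP=288, FN=78+72=150 → 288/438 = 0.65753
Weighted-recall = Σ (supportᵢ/N)·recallᵢ with N=1178: (544/1178)·0.59375 + (196/1178)·0.36735 + (438/1178)·0.65753 = 0.5798

0.5798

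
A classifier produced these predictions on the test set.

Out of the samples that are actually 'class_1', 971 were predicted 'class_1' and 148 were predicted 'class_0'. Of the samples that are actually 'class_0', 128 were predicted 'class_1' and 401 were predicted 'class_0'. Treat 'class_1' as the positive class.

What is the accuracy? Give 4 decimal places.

Accuracy = (TP+TN)/N = (971+401)/1648 = 0.8325

0.8325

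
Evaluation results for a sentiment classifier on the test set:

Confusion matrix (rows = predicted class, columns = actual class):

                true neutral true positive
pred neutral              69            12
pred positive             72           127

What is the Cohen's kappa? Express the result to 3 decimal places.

0.402

Observed agreement pₒ = trace/N = 196/280 = 0.7000
Expected agreement pₑ = Σ (rowᵢ·colᵢ)/N² = (141·81 + 139·199)/280² = 0.4985
κ = (pₒ − pₑ)/(1 − pₑ) = (0.7000 − 0.4985)/(1 − 0.4985) = 0.402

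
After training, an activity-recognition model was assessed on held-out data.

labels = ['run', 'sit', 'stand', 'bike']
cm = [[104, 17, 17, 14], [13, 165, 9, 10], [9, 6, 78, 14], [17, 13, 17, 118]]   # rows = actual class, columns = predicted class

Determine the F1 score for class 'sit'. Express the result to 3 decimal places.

0.829

F1 score = 2·TP/(2·TP+FP+FN).
sit: TP=165, FP=17+6+13=36, FN=13+9+10=32 → 330/398 = 0.8291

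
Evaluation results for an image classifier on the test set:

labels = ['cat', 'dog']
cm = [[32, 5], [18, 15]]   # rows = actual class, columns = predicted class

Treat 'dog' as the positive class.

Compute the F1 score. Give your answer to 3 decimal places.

0.566

Precision = TP/(TP+FP) = 15/20 = 0.7500
Recall = TP/(TP+FN) = 15/33 = 0.4545
F1 = 2·TP/(2·TP+FP+FN) = 30/53 = 0.566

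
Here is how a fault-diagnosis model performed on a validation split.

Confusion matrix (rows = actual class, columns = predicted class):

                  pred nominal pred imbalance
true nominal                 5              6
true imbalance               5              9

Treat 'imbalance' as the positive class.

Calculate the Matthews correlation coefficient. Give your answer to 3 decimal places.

0.099

MCC = (TP·TN − FP·FN) / √((TP+FP)(TP+FN)(TN+FP)(TN+FN))
Numerator = 9·5 − 6·5 = 15
Denominator = √(15·14·11·10) = √23100 = 151.9868
MCC = 15 / 151.9868 = 0.099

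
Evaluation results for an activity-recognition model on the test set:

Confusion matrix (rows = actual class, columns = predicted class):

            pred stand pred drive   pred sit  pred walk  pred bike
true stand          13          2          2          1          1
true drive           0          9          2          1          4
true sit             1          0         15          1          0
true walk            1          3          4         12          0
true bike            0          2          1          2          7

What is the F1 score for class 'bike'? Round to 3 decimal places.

0.583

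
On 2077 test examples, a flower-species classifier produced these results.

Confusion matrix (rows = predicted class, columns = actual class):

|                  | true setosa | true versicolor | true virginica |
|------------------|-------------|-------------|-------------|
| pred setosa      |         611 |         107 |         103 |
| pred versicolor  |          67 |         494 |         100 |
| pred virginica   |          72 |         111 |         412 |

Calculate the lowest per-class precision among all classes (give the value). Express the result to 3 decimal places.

0.692

Per-class precision (TP/(TP+FP)):
  setosa: TP=611, FP=107+103=210 → 611/821 = 0.7442
  versicolor: TP=494, FP=67+100=167 → 494/661 = 0.7474
  virginica: TP=412, FP=72+111=183 → 412/595 = 0.6924
Lowest is class 'virginica' with precision = 0.692.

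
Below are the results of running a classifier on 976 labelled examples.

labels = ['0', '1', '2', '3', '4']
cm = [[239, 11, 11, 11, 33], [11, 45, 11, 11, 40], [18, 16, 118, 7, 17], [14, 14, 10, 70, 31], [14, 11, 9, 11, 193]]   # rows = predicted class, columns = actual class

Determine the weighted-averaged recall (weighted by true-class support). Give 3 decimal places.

Per-class recall (TP/(TP+FN)):
  0: TP=239, FN=11+18+14+14=57 → 239/296 = 0.8074
  1: TP=45, FN=11+16+14+11=52 → 45/97 = 0.4639
  2: TP=118, FN=11+11+10+9=41 → 118/159 = 0.7421
  3: TP=70, FN=11+11+7+11=40 → 70/110 = 0.6364
  4: TP=193, FN=33+40+17+31=121 → 193/314 = 0.6146
Weighted-recall = Σ (supportᵢ/N)·recallᵢ with N=976: (296/976)·0.8074 + (97/976)·0.4639 + (159/976)·0.7421 + (110/976)·0.6364 + (314/976)·0.6146 = 0.681

0.681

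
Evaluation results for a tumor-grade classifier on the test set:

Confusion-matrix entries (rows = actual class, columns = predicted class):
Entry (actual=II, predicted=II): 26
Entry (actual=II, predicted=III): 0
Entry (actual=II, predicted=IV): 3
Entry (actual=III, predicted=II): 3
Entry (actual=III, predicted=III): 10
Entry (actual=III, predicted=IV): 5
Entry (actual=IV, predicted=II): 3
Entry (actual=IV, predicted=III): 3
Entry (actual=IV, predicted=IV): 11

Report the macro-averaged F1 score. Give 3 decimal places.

Per-class F1 score (2·TP/(2·TP+FP+FN)):
  II: TP=26, FP=3+3=6, FN=0+3=3 → 52/61 = 0.8525
  III: TP=10, FP=0+3=3, FN=3+5=8 → 20/31 = 0.6452
  IV: TP=11, FP=3+5=8, FN=3+3=6 → 22/36 = 0.6111
Macro-F1 score = mean = (0.8525 + 0.6452 + 0.6111) / 3 = 0.703

0.703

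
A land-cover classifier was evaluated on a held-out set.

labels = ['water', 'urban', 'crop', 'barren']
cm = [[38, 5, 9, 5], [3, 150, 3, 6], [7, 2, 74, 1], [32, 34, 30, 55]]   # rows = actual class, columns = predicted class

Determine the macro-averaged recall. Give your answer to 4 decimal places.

0.7094

Per-class recall (TP/(TP+FN)):
  water: TP=38, FN=5+9+5=19 → 38/57 = 0.66667
  urban: TP=150, FN=3+3+6=12 → 150/162 = 0.92593
  crop: TP=74, FN=7+2+1=10 → 74/84 = 0.88095
  barren: TP=55, FN=32+34+30=96 → 55/151 = 0.36424
Macro-recall = mean = (0.66667 + 0.92593 + 0.88095 + 0.36424) / 4 = 0.7094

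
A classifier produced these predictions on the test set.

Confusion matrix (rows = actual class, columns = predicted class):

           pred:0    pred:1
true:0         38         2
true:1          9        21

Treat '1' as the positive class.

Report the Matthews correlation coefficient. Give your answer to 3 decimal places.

0.685

MCC = (TP·TN − FP·FN) / √((TP+FP)(TP+FN)(TN+FP)(TN+FN))
Numerator = 21·38 − 2·9 = 780
Denominator = √(23·30·40·47) = √1297200 = 1138.9469
MCC = 780 / 1138.9469 = 0.685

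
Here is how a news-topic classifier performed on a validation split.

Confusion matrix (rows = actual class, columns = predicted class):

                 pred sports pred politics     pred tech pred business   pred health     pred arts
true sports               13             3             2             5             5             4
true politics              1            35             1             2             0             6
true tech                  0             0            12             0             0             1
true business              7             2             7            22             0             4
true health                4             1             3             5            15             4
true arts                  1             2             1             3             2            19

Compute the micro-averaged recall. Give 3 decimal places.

Micro-averaging pools counts across classes: ΣTP=116, ΣFP=76, ΣFN=76.
Micro-recall = TP/(TP+FN) on pooled counts = 0.604 (equals overall accuracy in single-label multiclass).

0.604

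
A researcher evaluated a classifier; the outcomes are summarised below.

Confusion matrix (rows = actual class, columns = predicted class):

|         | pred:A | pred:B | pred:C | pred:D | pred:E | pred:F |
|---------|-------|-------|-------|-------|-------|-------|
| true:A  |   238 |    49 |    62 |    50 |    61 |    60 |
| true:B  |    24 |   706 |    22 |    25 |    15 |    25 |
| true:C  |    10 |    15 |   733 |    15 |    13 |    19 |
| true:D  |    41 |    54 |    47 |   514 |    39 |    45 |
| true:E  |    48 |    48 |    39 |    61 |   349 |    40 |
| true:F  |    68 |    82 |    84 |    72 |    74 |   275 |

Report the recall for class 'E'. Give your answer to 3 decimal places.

Take TP from the diagonal, FP from the rest of the 'E' prediction marginal, FN from the rest of the 'E' actual marginal.
recall = TP/(TP+FN).
E: TP=349, FN=48+48+39+61+40=236 → 349/585 = 0.5966

0.597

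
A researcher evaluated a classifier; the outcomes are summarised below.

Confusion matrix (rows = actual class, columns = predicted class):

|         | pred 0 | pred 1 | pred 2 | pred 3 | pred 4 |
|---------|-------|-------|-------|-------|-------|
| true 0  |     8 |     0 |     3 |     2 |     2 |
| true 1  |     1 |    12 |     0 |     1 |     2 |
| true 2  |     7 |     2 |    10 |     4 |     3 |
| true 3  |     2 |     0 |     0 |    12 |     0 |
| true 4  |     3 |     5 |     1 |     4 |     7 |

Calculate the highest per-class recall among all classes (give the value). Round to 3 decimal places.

Per-class recall (TP/(TP+FN)):
  0: TP=8, FN=0+3+2+2=7 → 8/15 = 0.5333
  1: TP=12, FN=1+0+1+2=4 → 12/16 = 0.7500
  2: TP=10, FN=7+2+4+3=16 → 10/26 = 0.3846
  3: TP=12, FN=2+0+0+0=2 → 12/14 = 0.8571
  4: TP=7, FN=3+5+1+4=13 → 7/20 = 0.3500
Highest is class '3' with recall = 0.857.

0.857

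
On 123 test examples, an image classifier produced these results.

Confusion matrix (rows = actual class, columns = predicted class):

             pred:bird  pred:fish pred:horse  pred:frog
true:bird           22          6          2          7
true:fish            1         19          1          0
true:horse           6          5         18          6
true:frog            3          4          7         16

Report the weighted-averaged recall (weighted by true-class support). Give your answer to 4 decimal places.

Per-class recall (TP/(TP+FN)):
  bird: TP=22, FN=6+2+7=15 → 22/37 = 0.59459
  fish: TP=19, FN=1+1+0=2 → 19/21 = 0.90476
  horse: TP=18, FN=6+5+6=17 → 18/35 = 0.51429
  frog: TP=16, FN=3+4+7=14 → 16/30 = 0.53333
Weighted-recall = Σ (supportᵢ/N)·recallᵢ with N=123: (37/123)·0.59459 + (21/123)·0.90476 + (35/123)·0.51429 + (30/123)·0.53333 = 0.6098

0.6098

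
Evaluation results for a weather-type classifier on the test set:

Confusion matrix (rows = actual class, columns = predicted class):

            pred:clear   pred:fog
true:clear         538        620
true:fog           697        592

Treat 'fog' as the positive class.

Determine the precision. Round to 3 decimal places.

0.488

Precision = TP/(TP+FP) = 592/(592+620) = 592/1212 = 0.488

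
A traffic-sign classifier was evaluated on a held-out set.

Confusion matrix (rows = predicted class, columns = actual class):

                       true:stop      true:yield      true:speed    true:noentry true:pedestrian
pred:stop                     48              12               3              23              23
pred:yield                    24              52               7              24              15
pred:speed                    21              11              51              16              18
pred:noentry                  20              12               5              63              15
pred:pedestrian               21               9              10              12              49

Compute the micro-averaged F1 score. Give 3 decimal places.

0.466

Micro-averaging pools counts across classes: ΣTP=263, ΣFP=301, ΣFN=301.
Micro-F1 score = 2·TP/(2·TP+FP+FN) on pooled counts = 0.466 (equals overall accuracy in single-label multiclass).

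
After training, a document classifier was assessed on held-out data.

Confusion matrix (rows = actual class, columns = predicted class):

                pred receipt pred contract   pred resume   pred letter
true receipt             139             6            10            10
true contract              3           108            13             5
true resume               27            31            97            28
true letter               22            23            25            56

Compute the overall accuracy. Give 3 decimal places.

Accuracy = trace / total = (139+108+97+56=400) / 603 = 400/603 = 0.663

0.663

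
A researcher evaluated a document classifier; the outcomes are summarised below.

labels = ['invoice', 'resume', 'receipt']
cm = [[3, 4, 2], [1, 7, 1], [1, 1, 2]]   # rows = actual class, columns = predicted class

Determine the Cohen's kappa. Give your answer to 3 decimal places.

0.293

Observed agreement pₒ = trace/N = 12/22 = 0.5455
Expected agreement pₑ = Σ (rowᵢ·colᵢ)/N² = (9·5 + 9·12 + 4·5)/22² = 0.3574
κ = (pₒ − pₑ)/(1 − pₑ) = (0.5455 − 0.3574)/(1 − 0.3574) = 0.293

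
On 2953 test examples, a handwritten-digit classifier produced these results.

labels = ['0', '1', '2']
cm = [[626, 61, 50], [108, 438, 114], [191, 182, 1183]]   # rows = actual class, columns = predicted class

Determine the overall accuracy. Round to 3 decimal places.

0.761

Accuracy = trace / total = (626+438+1183=2247) / 2953 = 2247/2953 = 0.761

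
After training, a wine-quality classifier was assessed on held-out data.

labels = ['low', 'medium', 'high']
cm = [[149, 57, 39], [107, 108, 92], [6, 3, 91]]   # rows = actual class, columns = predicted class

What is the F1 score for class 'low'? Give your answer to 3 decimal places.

F1 score = 2·TP/(2·TP+FP+FN).
low: TP=149, FP=107+6=113, FN=57+39=96 → 298/507 = 0.5878

0.588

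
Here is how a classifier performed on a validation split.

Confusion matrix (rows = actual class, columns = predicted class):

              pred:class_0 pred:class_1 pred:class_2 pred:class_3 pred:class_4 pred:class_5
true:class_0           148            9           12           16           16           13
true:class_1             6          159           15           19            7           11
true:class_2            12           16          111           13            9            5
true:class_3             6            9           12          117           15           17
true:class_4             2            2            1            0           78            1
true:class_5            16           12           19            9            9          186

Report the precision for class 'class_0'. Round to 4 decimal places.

0.7789

precision = TP/(TP+FP).
class_0: TP=148, FP=6+12+6+2+16=42 → 148/190 = 0.77895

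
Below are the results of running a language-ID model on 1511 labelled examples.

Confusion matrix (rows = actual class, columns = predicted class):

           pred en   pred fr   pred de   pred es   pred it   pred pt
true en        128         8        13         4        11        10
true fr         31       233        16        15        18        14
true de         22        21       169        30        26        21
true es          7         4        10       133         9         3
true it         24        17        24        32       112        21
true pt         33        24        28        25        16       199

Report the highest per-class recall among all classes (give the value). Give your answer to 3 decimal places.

Per-class recall (TP/(TP+FN)):
  en: TP=128, FN=8+13+4+11+10=46 → 128/174 = 0.7356
  fr: TP=233, FN=31+16+15+18+14=94 → 233/327 = 0.7125
  de: TP=169, FN=22+21+30+26+21=120 → 169/289 = 0.5848
  es: TP=133, FN=7+4+10+9+3=33 → 133/166 = 0.8012
  it: TP=112, FN=24+17+24+32+21=118 → 112/230 = 0.4870
  pt: TP=199, FN=33+24+28+25+16=126 → 199/325 = 0.6123
Highest is class 'es' with recall = 0.801.

0.801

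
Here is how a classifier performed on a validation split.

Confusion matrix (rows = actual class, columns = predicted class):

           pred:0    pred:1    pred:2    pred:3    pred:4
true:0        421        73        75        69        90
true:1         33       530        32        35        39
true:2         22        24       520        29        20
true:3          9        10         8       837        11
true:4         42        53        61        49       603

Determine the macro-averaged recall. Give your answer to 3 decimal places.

Per-class recall (TP/(TP+FN)):
  0: TP=421, FN=73+75+69+90=307 → 421/728 = 0.5783
  1: TP=530, FN=33+32+35+39=139 → 530/669 = 0.7922
  2: TP=520, FN=22+24+29+20=95 → 520/615 = 0.8455
  3: TP=837, FN=9+10+8+11=38 → 837/875 = 0.9566
  4: TP=603, FN=42+53+61+49=205 → 603/808 = 0.7463
Macro-recall = mean = (0.5783 + 0.7922 + 0.8455 + 0.9566 + 0.7463) / 5 = 0.784

0.784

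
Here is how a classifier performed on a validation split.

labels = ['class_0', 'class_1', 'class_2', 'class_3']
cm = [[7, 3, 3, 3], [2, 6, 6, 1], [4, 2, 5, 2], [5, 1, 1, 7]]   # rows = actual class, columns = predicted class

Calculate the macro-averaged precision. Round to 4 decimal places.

0.4402

Per-class precision (TP/(TP+FP)):
  class_0: TP=7, FP=2+4+5=11 → 7/18 = 0.38889
  class_1: TP=6, FP=3+2+1=6 → 6/12 = 0.50000
  class_2: TP=5, FP=3+6+1=10 → 5/15 = 0.33333
  class_3: TP=7, FP=3+1+2=6 → 7/13 = 0.53846
Macro-precision = mean = (0.38889 + 0.50000 + 0.33333 + 0.53846) / 4 = 0.4402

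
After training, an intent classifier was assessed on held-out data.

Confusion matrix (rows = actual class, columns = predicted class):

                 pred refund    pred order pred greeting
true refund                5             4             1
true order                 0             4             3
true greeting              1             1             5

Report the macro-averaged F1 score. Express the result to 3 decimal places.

Per-class F1 score (2·TP/(2·TP+FP+FN)):
  refund: TP=5, FP=0+1=1, FN=4+1=5 → 10/16 = 0.6250
  order: TP=4, FP=4+1=5, FN=0+3=3 → 8/16 = 0.5000
  greeting: TP=5, FP=1+3=4, FN=1+1=2 → 10/16 = 0.6250
Macro-F1 score = mean = (0.6250 + 0.5000 + 0.6250) / 3 = 0.583

0.583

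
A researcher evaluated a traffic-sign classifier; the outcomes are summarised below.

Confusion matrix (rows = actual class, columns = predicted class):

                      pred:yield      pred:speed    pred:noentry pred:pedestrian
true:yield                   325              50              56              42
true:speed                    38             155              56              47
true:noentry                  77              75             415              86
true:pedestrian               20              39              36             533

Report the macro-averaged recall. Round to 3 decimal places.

Per-class recall (TP/(TP+FN)):
  yield: TP=325, FN=50+56+42=148 → 325/473 = 0.6871
  speed: TP=155, FN=38+56+47=141 → 155/296 = 0.5236
  noentry: TP=415, FN=77+75+86=238 → 415/653 = 0.6355
  pedestrian: TP=533, FN=20+39+36=95 → 533/628 = 0.8487
Macro-recall = mean = (0.6871 + 0.5236 + 0.6355 + 0.8487) / 4 = 0.674

0.674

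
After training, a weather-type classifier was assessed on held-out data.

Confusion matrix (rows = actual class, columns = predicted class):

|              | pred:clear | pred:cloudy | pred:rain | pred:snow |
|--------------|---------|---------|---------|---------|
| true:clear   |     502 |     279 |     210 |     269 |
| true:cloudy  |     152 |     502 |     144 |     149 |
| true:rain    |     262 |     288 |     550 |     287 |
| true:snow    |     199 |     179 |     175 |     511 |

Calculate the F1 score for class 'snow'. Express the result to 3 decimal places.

Treat 'snow' as positive and all other classes as negative.
F1 score = 2·TP/(2·TP+FP+FN).
snow: TP=511, FP=269+149+287=705, FN=199+179+175=553 → 1022/2280 = 0.4482

0.448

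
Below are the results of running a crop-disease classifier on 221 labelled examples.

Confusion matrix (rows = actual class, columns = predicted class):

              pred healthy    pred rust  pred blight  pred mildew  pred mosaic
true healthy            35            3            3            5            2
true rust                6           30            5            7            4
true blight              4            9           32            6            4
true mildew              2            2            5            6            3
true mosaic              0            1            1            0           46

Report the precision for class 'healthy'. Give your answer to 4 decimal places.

0.7447

Take TP from the diagonal, FP from the rest of the 'healthy' prediction marginal, FN from the rest of the 'healthy' actual marginal.
precision = TP/(TP+FP).
healthy: TP=35, FP=6+4+2+0=12 → 35/47 = 0.74468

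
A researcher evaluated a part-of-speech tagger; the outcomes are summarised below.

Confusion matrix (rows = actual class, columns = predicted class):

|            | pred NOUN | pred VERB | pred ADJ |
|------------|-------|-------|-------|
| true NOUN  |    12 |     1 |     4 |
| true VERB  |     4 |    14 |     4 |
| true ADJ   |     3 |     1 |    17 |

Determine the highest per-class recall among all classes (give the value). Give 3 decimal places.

0.810

Per-class recall (TP/(TP+FN)):
  NOUN: TP=12, FN=1+4=5 → 12/17 = 0.7059
  VERB: TP=14, FN=4+4=8 → 14/22 = 0.6364
  ADJ: TP=17, FN=3+1=4 → 17/21 = 0.8095
Highest is class 'ADJ' with recall = 0.810.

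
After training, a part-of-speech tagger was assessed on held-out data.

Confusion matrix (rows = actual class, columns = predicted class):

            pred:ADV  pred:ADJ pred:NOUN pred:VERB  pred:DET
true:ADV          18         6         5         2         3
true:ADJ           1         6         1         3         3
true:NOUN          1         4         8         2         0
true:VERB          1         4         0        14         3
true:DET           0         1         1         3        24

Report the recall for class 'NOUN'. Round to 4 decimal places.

One-vs-rest for 'NOUN': TP = diagonal; FP = other classes predicted 'NOUN'; FN = 'NOUN' predicted as other.
recall = TP/(TP+FN).
NOUN: TP=8, FN=1+4+2+0=7 → 8/15 = 0.53333

0.5333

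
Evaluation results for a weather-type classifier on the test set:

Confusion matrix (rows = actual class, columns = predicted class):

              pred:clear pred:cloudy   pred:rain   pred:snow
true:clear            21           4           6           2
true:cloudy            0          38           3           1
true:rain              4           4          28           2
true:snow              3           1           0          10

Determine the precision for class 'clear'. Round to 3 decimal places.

0.750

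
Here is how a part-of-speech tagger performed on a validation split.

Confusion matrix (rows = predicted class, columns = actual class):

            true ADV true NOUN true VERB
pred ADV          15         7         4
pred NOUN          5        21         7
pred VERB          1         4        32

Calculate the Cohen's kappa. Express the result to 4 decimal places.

Observed agreement pₒ = trace/N = 68/96 = 0.70833
Expected agreement pₑ = Σ (rowᵢ·colᵢ)/N² = (21·26 + 32·33 + 43·37)/96² = 0.34646
κ = (pₒ − pₑ)/(1 − pₑ) = (0.70833 − 0.34646)/(1 − 0.34646) = 0.5537

0.5537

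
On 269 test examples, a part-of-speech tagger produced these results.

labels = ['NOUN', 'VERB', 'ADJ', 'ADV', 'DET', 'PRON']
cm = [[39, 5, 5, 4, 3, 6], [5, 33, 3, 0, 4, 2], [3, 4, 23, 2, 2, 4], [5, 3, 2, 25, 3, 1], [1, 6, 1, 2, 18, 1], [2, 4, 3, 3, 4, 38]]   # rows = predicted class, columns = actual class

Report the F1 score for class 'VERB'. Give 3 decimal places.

0.647

F1 score = 2·TP/(2·TP+FP+FN).
VERB: TP=33, FP=5+3+0+4+2=14, FN=5+4+3+6+4=22 → 66/102 = 0.6471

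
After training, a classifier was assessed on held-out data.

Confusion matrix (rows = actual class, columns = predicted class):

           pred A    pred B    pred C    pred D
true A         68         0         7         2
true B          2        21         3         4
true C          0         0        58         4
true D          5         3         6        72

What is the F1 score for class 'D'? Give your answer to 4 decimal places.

0.8571

F1 score = 2·TP/(2·TP+FP+FN).
D: TP=72, FP=2+4+4=10, FN=5+3+6=14 → 144/168 = 0.85714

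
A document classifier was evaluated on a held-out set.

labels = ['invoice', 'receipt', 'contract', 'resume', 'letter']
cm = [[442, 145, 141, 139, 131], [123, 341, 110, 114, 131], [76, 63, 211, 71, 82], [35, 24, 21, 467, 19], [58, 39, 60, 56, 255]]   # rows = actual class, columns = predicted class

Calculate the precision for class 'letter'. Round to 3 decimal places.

0.413

Treat 'letter' as positive and all other classes as negative.
precision = TP/(TP+FP).
letter: TP=255, FP=131+131+82+19=363 → 255/618 = 0.4126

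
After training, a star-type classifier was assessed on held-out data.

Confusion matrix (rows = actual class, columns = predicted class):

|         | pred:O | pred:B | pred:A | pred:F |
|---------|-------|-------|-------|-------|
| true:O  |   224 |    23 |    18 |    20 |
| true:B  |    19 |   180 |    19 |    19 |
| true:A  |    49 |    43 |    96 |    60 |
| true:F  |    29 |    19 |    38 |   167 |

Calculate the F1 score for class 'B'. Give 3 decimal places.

0.717

One-vs-rest for 'B': TP = diagonal; FP = other classes predicted 'B'; FN = 'B' predicted as other.
F1 score = 2·TP/(2·TP+FP+FN).
B: TP=180, FP=23+43+19=85, FN=19+19+19=57 → 360/502 = 0.7171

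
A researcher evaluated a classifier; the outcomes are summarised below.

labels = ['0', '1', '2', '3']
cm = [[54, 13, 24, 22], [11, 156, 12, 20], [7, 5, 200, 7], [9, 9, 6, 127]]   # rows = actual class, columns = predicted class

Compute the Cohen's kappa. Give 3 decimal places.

Observed agreement pₒ = trace/N = 537/682 = 0.7874
Expected agreement pₑ = Σ (rowᵢ·colᵢ)/N² = (113·81 + 199·183 + 219·242 + 151·176)/682² = 0.2691
κ = (pₒ − pₑ)/(1 − pₑ) = (0.7874 − 0.2691)/(1 − 0.2691) = 0.709

0.709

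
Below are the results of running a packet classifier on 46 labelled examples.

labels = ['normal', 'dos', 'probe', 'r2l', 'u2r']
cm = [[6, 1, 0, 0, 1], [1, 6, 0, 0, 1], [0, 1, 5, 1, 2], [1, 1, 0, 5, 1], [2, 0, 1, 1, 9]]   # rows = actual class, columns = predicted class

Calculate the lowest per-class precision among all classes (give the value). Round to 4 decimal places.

0.6000

Per-class precision (TP/(TP+FP)):
  normal: TP=6, FP=1+0+1+2=4 → 6/10 = 0.60000
  dos: TP=6, FP=1+1+1+0=3 → 6/9 = 0.66667
  probe: TP=5, FP=0+0+0+1=1 → 5/6 = 0.83333
  r2l: TP=5, FP=0+0+1+1=2 → 5/7 = 0.71429
  u2r: TP=9, FP=1+1+2+1=5 → 9/14 = 0.64286
Lowest is class 'normal' with precision = 0.6000.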